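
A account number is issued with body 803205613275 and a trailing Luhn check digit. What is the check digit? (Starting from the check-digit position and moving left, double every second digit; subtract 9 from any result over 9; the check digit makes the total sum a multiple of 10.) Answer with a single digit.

1

Partial digits right→left: 5 7 2 3 1 6 5 0 2 3 0 8
Double every second digit counting from the check-digit position (so the 1st, 3rd, 5th, ... of the partial from the right).
  doubled (with −9 where >9): 1 4 2 1 4 0 → sum 12
  kept as-is: 7 3 6 0 3 8 → sum 27
Total = 12 + 27 = 39.
Check digit = (10 − (39 mod 10)) mod 10 = 1.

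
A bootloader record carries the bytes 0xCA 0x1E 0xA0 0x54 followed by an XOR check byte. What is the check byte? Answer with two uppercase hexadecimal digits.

XOR the bytes together:
  start with 0xCA
  0xCA ⊕ 0x1E = 0xD4
  0xD4 ⊕ 0xA0 = 0x74
  0x74 ⊕ 0x54 = 0x20

20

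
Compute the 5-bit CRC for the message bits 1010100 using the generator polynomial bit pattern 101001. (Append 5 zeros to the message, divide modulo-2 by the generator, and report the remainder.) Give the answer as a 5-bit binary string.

Append 5 zeros: 101010000000. Divide by 101001 (XOR where the leading bit is 1):
  pos 0: 101010 XOR 101001 = 000011
  pos 4: 110000 XOR 101001 = 011001
  pos 5: 110010 XOR 101001 = 011011
  pos 6: 110110 XOR 101001 = 011111
Remainder (last 5 bits) = 11111. This is the CRC / FCS.

11111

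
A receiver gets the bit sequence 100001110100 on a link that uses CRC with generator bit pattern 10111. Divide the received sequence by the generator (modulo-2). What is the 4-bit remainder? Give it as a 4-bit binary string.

Modulo-2 division of 100001110100 by 10111:
  pos 0: 10000 XOR 10111 = 00111
  pos 2: 11111 XOR 10111 = 01000
  pos 3: 10001 XOR 10111 = 00110
  pos 5: 11001 XOR 10111 = 01110
  pos 6: 11100 XOR 10111 = 01011
  pos 7: 10110 XOR 10111 = 00001
Remainder = 0001 (nonzero — an error is detected).

0001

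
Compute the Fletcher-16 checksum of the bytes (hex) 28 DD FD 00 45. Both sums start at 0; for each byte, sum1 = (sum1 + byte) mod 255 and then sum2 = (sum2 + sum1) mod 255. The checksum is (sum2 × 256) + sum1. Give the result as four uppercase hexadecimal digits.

7F49

Running sums (mod 255):
  after byte 0 (28): sum1=40, sum2=40
  after byte 1 (DD): sum1=6, sum2=46
  after byte 2 (FD): sum1=4, sum2=50
  after byte 3 (00): sum1=4, sum2=54
  after byte 4 (45): sum1=73, sum2=127
Checksum = sum2·256 + sum1 = 127·256 + 73 = 32585 = 0x7F49.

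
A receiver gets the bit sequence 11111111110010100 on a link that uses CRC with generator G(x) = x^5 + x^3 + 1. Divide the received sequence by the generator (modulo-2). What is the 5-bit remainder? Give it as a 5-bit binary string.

00000

Modulo-2 division of 11111111110010100 by 101001:
  pos 0: 111111 XOR 101001 = 010110
  pos 1: 101101 XOR 101001 = 000100
  pos 4: 100111 XOR 101001 = 001110
  pos 6: 111000 XOR 101001 = 010001
  pos 7: 100011 XOR 101001 = 001010
  pos 9: 101001 XOR 101001 = 000000
Remainder = 00000 (zero — the frame passes the CRC check).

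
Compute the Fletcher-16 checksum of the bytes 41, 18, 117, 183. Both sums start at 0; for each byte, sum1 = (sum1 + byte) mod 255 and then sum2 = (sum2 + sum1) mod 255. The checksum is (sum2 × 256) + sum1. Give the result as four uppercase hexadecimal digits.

Running sums (mod 255):
  after byte 0 (41): sum1=41, sum2=41
  after byte 1 (18): sum1=59, sum2=100
  after byte 2 (117): sum1=176, sum2=21
  after byte 3 (183): sum1=104, sum2=125
Checksum = sum2·256 + sum1 = 125·256 + 104 = 32104 = 0x7D68.

7D68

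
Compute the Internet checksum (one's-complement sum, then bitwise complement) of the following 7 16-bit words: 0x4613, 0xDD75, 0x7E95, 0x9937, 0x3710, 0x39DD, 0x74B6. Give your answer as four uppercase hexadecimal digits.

One's-complement addition (fold any carry out of bit 15 back into bit 0):
  0x4613 + 0xDD75 = 0x12388 → wrap carry → 0x2389
  0x2389 + 0x7E95 = 0x0A21E
  0xA21E + 0x9937 = 0x13B55 → wrap carry → 0x3B56
  0x3B56 + 0x3710 = 0x07266
  0x7266 + 0x39DD = 0x0AC43
  0xAC43 + 0x74B6 = 0x120F9 → wrap carry → 0x20FA
One's-complement sum = 0x20FA.
Checksum = ~0x20FA & 0xFFFF = 0xDF05.

DF05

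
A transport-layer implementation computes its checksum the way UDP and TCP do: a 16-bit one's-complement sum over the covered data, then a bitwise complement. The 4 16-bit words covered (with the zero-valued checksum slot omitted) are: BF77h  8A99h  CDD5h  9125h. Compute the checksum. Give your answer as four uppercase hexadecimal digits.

One's-complement addition (fold any carry out of bit 15 back into bit 0):
  0xBF77 + 0x8A99 = 0x14A10 → wrap carry → 0x4A11
  0x4A11 + 0xCDD5 = 0x117E6 → wrap carry → 0x17E7
  0x17E7 + 0x9125 = 0x0A90C
One's-complement sum = 0xA90C.
Checksum = ~0xA90C & 0xFFFF = 0x56F3.

56F3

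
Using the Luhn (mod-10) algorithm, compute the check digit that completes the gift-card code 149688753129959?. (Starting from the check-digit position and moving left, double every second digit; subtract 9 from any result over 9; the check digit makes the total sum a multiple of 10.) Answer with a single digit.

1

Partial digits right→left: 9 5 9 9 2 1 3 5 7 8 8 6 9 4 1
Double every second digit counting from the check-digit position (so the 1st, 3rd, 5th, ... of the partial from the right).
  doubled (with −9 where >9): 9 9 4 6 5 7 9 2 → sum 51
  kept as-is: 5 9 1 5 8 6 4 → sum 38
Total = 51 + 38 = 89.
Check digit = (10 − (89 mod 10)) mod 10 = 1.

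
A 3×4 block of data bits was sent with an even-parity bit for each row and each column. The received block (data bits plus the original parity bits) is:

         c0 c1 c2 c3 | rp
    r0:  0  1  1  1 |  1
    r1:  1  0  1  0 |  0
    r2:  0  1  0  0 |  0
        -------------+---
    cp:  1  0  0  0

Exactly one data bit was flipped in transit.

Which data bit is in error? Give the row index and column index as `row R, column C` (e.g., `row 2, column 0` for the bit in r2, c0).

row 2, column 3

Recompute each row's even parity and compare to rp:
  r0: data parity 1, sent rp 1 → ok
  r1: data parity 0, sent rp 0 → ok
  r2: data parity 1, sent rp 0 → mismatch
Recompute each column's even parity and compare to cp:
  c0: data parity 1, sent cp 1 → ok
  c1: data parity 0, sent cp 0 → ok
  c2: data parity 0, sent cp 0 → ok
  c3: data parity 1, sent cp 0 → mismatch
Exactly one row (r2) and one column (c3) fail → the flipped bit is at their intersection.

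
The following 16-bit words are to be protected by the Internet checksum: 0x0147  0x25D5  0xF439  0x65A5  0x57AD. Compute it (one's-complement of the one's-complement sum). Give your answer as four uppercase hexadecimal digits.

2757

One's-complement addition (fold any carry out of bit 15 back into bit 0):
  0x0147 + 0x25D5 = 0x0271C
  0x271C + 0xF439 = 0x11B55 → wrap carry → 0x1B56
  0x1B56 + 0x65A5 = 0x080FB
  0x80FB + 0x57AD = 0x0D8A8
One's-complement sum = 0xD8A8.
Checksum = ~0xD8A8 & 0xFFFF = 0x2757.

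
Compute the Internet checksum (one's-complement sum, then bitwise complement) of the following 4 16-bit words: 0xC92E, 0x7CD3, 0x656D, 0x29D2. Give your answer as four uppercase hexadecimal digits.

2ABE

One's-complement addition (fold any carry out of bit 15 back into bit 0):
  0xC92E + 0x7CD3 = 0x14601 → wrap carry → 0x4602
  0x4602 + 0x656D = 0x0AB6F
  0xAB6F + 0x29D2 = 0x0D541
One's-complement sum = 0xD541.
Checksum = ~0xD541 & 0xFFFF = 0x2ABE.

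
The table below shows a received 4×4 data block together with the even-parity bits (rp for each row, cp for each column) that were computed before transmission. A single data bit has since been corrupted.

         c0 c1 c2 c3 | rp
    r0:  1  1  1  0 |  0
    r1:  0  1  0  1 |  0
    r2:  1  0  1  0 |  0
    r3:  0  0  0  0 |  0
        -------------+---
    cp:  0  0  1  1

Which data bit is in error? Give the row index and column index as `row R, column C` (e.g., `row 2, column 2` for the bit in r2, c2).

row 0, column 2

Recompute each row's even parity and compare to rp:
  r0: data parity 1, sent rp 0 → mismatch
  r1: data parity 0, sent rp 0 → ok
  r2: data parity 0, sent rp 0 → ok
  r3: data parity 0, sent rp 0 → ok
Recompute each column's even parity and compare to cp:
  c0: data parity 0, sent cp 0 → ok
  c1: data parity 0, sent cp 0 → ok
  c2: data parity 0, sent cp 1 → mismatch
  c3: data parity 1, sent cp 1 → ok
Exactly one row (r0) and one column (c2) fail → the flipped bit is at their intersection.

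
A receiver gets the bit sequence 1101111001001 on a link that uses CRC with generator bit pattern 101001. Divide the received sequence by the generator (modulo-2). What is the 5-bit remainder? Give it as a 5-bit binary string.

Modulo-2 division of 1101111001001 by 101001:
  pos 0: 110111 XOR 101001 = 011110
  pos 1: 111101 XOR 101001 = 010100
  pos 2: 101000 XOR 101001 = 000001
  pos 7: 101001 XOR 101001 = 000000
Remainder = 00000 (zero — the frame passes the CRC check).

00000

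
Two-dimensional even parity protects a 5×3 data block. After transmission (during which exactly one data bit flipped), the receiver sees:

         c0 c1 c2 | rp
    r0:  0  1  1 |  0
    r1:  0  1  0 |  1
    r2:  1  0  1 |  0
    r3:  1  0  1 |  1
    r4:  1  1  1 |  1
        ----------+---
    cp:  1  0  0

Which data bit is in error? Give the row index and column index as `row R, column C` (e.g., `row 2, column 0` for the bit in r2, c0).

row 3, column 1

Recompute each row's even parity and compare to rp:
  r0: data parity 0, sent rp 0 → ok
  r1: data parity 1, sent rp 1 → ok
  r2: data parity 0, sent rp 0 → ok
  r3: data parity 0, sent rp 1 → mismatch
  r4: data parity 1, sent rp 1 → ok
Recompute each column's even parity and compare to cp:
  c0: data parity 1, sent cp 1 → ok
  c1: data parity 1, sent cp 0 → mismatch
  c2: data parity 0, sent cp 0 → ok
Exactly one row (r3) and one column (c1) fail → the flipped bit is at their intersection.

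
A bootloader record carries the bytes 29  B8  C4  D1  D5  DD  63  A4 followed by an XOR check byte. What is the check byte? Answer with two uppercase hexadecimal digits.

XOR the bytes together:
  start with 0x29
  0x29 ⊕ 0xB8 = 0x91
  0x91 ⊕ 0xC4 = 0x55
  0x55 ⊕ 0xD1 = 0x84
  0x84 ⊕ 0xD5 = 0x51
  0x51 ⊕ 0xDD = 0x8C
  0x8C ⊕ 0x63 = 0xEF
  0xEF ⊕ 0xA4 = 0x4B

4B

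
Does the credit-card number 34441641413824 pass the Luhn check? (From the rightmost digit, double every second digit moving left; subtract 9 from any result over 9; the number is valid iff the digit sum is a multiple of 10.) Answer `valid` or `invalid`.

From the right, keep odd positions and double even positions (subtract 9 from any doubled value over 9):
  doubled (positions 2,4,...): 4 6 8 8 2 8 6 → sum 42
  kept (positions 1,3,...): 4 8 1 1 6 4 4 → sum 28
Total = 70.
70 mod 10 = 0, so the number is valid.

valid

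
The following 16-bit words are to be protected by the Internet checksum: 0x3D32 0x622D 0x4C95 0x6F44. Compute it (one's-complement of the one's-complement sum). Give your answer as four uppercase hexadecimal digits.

One's-complement addition (fold any carry out of bit 15 back into bit 0):
  0x3D32 + 0x622D = 0x09F5F
  0x9F5F + 0x4C95 = 0x0EBF4
  0xEBF4 + 0x6F44 = 0x15B38 → wrap carry → 0x5B39
One's-complement sum = 0x5B39.
Checksum = ~0x5B39 & 0xFFFF = 0xA4C6.

A4C6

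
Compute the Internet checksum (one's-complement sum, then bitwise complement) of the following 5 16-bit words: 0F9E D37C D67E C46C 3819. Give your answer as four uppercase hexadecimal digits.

One's-complement addition (fold any carry out of bit 15 back into bit 0):
  0x0F9E + 0xD37C = 0x0E31A
  0xE31A + 0xD67E = 0x1B998 → wrap carry → 0xB999
  0xB999 + 0xC46C = 0x17E05 → wrap carry → 0x7E06
  0x7E06 + 0x3819 = 0x0B61F
One's-complement sum = 0xB61F.
Checksum = ~0xB61F & 0xFFFF = 0x49E0.

49E0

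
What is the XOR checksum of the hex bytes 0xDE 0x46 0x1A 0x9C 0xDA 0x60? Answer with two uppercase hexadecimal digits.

XOR the bytes together:
  start with 0xDE
  0xDE ⊕ 0x46 = 0x98
  0x98 ⊕ 0x1A = 0x82
  0x82 ⊕ 0x9C = 0x1E
  0x1E ⊕ 0xDA = 0xC4
  0xC4 ⊕ 0x60 = 0xA4

A4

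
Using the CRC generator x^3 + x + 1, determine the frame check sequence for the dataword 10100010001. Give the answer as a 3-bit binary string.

001

Append 3 zeros: 10100010001000. Divide by 1011 (XOR where the leading bit is 1):
  pos 0: 1010 XOR 1011 = 0001
  pos 3: 1001 XOR 1011 = 0010
  pos 5: 1000 XOR 1011 = 0011
  pos 7: 1101 XOR 1011 = 0110
  pos 8: 1100 XOR 1011 = 0111
  pos 9: 1110 XOR 1011 = 0101
  pos 10: 1010 XOR 1011 = 0001
Remainder (last 3 bits) = 001. This is the CRC / FCS.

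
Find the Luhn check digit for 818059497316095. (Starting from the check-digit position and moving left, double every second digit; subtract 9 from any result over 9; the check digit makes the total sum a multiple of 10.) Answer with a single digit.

2

Partial digits right→left: 5 9 0 6 1 3 7 9 4 9 5 0 8 1 8
Double every second digit counting from the check-digit position (so the 1st, 3rd, 5th, ... of the partial from the right).
  doubled (with −9 where >9): 1 0 2 5 8 1 7 7 → sum 31
  kept as-is: 9 6 3 9 9 0 1 → sum 37
Total = 31 + 37 = 68.
Check digit = (10 − (68 mod 10)) mod 10 = 2.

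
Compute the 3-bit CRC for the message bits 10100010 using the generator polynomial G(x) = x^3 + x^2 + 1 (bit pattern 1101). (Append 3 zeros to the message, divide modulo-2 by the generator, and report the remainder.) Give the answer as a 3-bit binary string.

Append 3 zeros: 10100010000. Divide by 1101 (XOR where the leading bit is 1):
  pos 0: 1010 XOR 1101 = 0111
  pos 1: 1110 XOR 1101 = 0011
  pos 3: 1101 XOR 1101 = 0000
Remainder (last 3 bits) = 000. This is the CRC / FCS.

000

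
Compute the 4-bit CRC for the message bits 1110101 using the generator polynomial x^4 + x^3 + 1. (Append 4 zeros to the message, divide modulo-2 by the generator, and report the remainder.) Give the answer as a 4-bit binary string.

Append 4 zeros: 11101010000. Divide by 11001 (XOR where the leading bit is 1):
  pos 0: 11101 XOR 11001 = 00100
  pos 2: 10001 XOR 11001 = 01000
  pos 3: 10000 XOR 11001 = 01001
  pos 4: 10010 XOR 11001 = 01011
  pos 5: 10110 XOR 11001 = 01111
  pos 6: 11110 XOR 11001 = 00111
Remainder (last 4 bits) = 0111. This is the CRC / FCS.

0111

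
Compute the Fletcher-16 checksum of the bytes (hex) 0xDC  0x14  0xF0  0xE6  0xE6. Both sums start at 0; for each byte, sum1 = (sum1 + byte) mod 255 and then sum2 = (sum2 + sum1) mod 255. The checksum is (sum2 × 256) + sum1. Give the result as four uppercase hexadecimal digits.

Running sums (mod 255):
  after byte 0 (0xDC): sum1=220, sum2=220
  after byte 1 (0x14): sum1=240, sum2=205
  after byte 2 (0xF0): sum1=225, sum2=175
  after byte 3 (0xE6): sum1=200, sum2=120
  after byte 4 (0xE6): sum1=175, sum2=40
Checksum = sum2·256 + sum1 = 40·256 + 175 = 10415 = 0x28AF.

28AF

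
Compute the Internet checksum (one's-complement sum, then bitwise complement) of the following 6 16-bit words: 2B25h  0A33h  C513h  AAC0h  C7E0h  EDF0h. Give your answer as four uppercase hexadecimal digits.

One's-complement addition (fold any carry out of bit 15 back into bit 0):
  0x2B25 + 0x0A33 = 0x03558
  0x3558 + 0xC513 = 0x0FA6B
  0xFA6B + 0xAAC0 = 0x1A52B → wrap carry → 0xA52C
  0xA52C + 0xC7E0 = 0x16D0C → wrap carry → 0x6D0D
  0x6D0D + 0xEDF0 = 0x15AFD → wrap carry → 0x5AFE
One's-complement sum = 0x5AFE.
Checksum = ~0x5AFE & 0xFFFF = 0xA501.

A501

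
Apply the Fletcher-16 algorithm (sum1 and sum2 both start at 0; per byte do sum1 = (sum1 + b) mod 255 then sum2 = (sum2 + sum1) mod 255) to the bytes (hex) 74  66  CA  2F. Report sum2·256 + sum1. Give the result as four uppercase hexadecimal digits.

Running sums (mod 255):
  after byte 0 (74): sum1=116, sum2=116
  after byte 1 (66): sum1=218, sum2=79
  after byte 2 (CA): sum1=165, sum2=244
  after byte 3 (2F): sum1=212, sum2=201
Checksum = sum2·256 + sum1 = 201·256 + 212 = 51668 = 0xC9D4.

C9D4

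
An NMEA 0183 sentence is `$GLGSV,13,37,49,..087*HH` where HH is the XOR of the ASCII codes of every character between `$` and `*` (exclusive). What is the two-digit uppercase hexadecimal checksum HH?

XOR the ASCII codes of the payload characters:
  'G' = 0x47 → acc = 0x47
  'L' = 0x4C → acc = 0x0B
  'G' = 0x47 → acc = 0x4C
  'S' = 0x53 → acc = 0x1F
  'V' = 0x56 → acc = 0x49
  ',' = 0x2C → acc = 0x65
  '1' = 0x31 → acc = 0x54
  '3' = 0x33 → acc = 0x67
  ',' = 0x2C → acc = 0x4B
  '3' = 0x33 → acc = 0x78
  '7' = 0x37 → acc = 0x4F
  ',' = 0x2C → acc = 0x63
  '4' = 0x34 → acc = 0x57
  '9' = 0x39 → acc = 0x6E
  ',' = 0x2C → acc = 0x42
  '.' = 0x2E → acc = 0x6C
  '.' = 0x2E → acc = 0x42
  '0' = 0x30 → acc = 0x72
  '8' = 0x38 → acc = 0x4A
  '7' = 0x37 → acc = 0x7D
Checksum = 0x7D.

7D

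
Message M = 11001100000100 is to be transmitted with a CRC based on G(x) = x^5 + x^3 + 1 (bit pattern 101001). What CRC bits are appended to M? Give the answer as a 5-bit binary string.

11010

Append 5 zeros: 1100110000010000000. Divide by 101001 (XOR where the leading bit is 1):
  pos 0: 110011 XOR 101001 = 011010
  pos 1: 110100 XOR 101001 = 011101
  pos 2: 111010 XOR 101001 = 010011
  pos 3: 100110 XOR 101001 = 001111
  pos 5: 111100 XOR 101001 = 010101
  pos 6: 101011 XOR 101001 = 000010
  pos 10: 100000 XOR 101001 = 001001
  pos 12: 100100 XOR 101001 = 001101
Remainder (last 5 bits) = 11010. This is the CRC / FCS.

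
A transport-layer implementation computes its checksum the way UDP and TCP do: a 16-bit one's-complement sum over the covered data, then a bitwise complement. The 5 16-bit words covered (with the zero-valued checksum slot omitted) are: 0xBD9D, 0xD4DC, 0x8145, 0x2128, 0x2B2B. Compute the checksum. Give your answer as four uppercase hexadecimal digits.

One's-complement addition (fold any carry out of bit 15 back into bit 0):
  0xBD9D + 0xD4DC = 0x19279 → wrap carry → 0x927A
  0x927A + 0x8145 = 0x113BF → wrap carry → 0x13C0
  0x13C0 + 0x2128 = 0x034E8
  0x34E8 + 0x2B2B = 0x06013
One's-complement sum = 0x6013.
Checksum = ~0x6013 & 0xFFFF = 0x9FEC.

9FEC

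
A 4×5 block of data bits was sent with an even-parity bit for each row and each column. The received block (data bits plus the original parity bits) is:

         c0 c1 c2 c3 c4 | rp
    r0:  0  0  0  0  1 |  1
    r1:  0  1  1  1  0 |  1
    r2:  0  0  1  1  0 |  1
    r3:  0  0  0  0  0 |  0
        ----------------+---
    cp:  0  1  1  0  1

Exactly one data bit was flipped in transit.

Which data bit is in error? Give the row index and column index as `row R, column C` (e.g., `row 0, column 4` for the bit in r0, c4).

Recompute each row's even parity and compare to rp:
  r0: data parity 1, sent rp 1 → ok
  r1: data parity 1, sent rp 1 → ok
  r2: data parity 0, sent rp 1 → mismatch
  r3: data parity 0, sent rp 0 → ok
Recompute each column's even parity and compare to cp:
  c0: data parity 0, sent cp 0 → ok
  c1: data parity 1, sent cp 1 → ok
  c2: data parity 0, sent cp 1 → mismatch
  c3: data parity 0, sent cp 0 → ok
  c4: data parity 1, sent cp 1 → ok
Exactly one row (r2) and one column (c2) fail → the flipped bit is at their intersection.

row 2, column 2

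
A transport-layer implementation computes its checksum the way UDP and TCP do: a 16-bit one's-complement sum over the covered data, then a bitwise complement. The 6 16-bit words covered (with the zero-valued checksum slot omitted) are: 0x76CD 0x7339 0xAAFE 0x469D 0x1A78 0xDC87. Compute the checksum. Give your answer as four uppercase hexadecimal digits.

2D5D

One's-complement addition (fold any carry out of bit 15 back into bit 0):
  0x76CD + 0x7339 = 0x0EA06
  0xEA06 + 0xAAFE = 0x19504 → wrap carry → 0x9505
  0x9505 + 0x469D = 0x0DBA2
  0xDBA2 + 0x1A78 = 0x0F61A
  0xF61A + 0xDC87 = 0x1D2A1 → wrap carry → 0xD2A2
One's-complement sum = 0xD2A2.
Checksum = ~0xD2A2 & 0xFFFF = 0x2D5D.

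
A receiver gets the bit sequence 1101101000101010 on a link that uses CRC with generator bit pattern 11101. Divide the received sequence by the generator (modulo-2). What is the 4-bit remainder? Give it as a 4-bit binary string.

Modulo-2 division of 1101101000101010 by 11101:
  pos 0: 11011 XOR 11101 = 00110
  pos 2: 11001 XOR 11101 = 00100
  pos 4: 10000 XOR 11101 = 01101
  pos 5: 11010 XOR 11101 = 00111
  pos 7: 11110 XOR 11101 = 00011
  pos 10: 11101 XOR 11101 = 00000
Remainder = 0000 (zero — the frame passes the CRC check).

0000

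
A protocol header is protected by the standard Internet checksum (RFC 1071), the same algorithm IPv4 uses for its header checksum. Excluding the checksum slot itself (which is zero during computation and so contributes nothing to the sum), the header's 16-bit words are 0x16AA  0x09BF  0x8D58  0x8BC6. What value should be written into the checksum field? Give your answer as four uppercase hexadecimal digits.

C677

One's-complement addition (fold any carry out of bit 15 back into bit 0):
  0x16AA + 0x09BF = 0x02069
  0x2069 + 0x8D58 = 0x0ADC1
  0xADC1 + 0x8BC6 = 0x13987 → wrap carry → 0x3988
One's-complement sum = 0x3988.
Checksum = ~0x3988 & 0xFFFF = 0xC677.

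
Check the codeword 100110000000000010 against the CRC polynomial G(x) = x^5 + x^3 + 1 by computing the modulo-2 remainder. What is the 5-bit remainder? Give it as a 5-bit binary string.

01100

Modulo-2 division of 100110000000000010 by 101001:
  pos 0: 100110 XOR 101001 = 001111
  pos 2: 111100 XOR 101001 = 010101
  pos 3: 101010 XOR 101001 = 000011
  pos 7: 110000 XOR 101001 = 011001
  pos 8: 110010 XOR 101001 = 011011
  pos 9: 110110 XOR 101001 = 011111
  pos 10: 111110 XOR 101001 = 010111
  pos 11: 101111 XOR 101001 = 000110
Remainder = 01100 (nonzero — an error is detected).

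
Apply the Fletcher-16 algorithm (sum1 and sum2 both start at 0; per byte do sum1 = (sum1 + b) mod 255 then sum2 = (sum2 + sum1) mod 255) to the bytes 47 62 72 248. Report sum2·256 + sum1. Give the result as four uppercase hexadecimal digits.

01AE

Running sums (mod 255):
  after byte 0 (47): sum1=47, sum2=47
  after byte 1 (62): sum1=109, sum2=156
  after byte 2 (72): sum1=181, sum2=82
  after byte 3 (248): sum1=174, sum2=1
Checksum = sum2·256 + sum1 = 1·256 + 174 = 430 = 0x01AE.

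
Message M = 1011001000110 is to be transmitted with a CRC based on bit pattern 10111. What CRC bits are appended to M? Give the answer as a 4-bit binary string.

Append 4 zeros: 10110010001100000. Divide by 10111 (XOR where the leading bit is 1):
  pos 0: 10110 XOR 10111 = 00001
  pos 4: 10100 XOR 10111 = 00011
  pos 7: 11011 XOR 10111 = 01100
  pos 8: 11000 XOR 10111 = 01111
  pos 9: 11110 XOR 10111 = 01001
  pos 10: 10010 XOR 10111 = 00101
  pos 12: 10100 XOR 10111 = 00011
Remainder (last 4 bits) = 0011. This is the CRC / FCS.

0011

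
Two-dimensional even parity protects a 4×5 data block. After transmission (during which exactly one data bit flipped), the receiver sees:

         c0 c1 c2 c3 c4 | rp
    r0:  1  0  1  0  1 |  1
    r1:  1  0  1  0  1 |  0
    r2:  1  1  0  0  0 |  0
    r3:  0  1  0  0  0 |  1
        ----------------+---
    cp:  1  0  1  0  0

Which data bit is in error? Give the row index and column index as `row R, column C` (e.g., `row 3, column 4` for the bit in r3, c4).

row 1, column 2

Recompute each row's even parity and compare to rp:
  r0: data parity 1, sent rp 1 → ok
  r1: data parity 1, sent rp 0 → mismatch
  r2: data parity 0, sent rp 0 → ok
  r3: data parity 1, sent rp 1 → ok
Recompute each column's even parity and compare to cp:
  c0: data parity 1, sent cp 1 → ok
  c1: data parity 0, sent cp 0 → ok
  c2: data parity 0, sent cp 1 → mismatch
  c3: data parity 0, sent cp 0 → ok
  c4: data parity 0, sent cp 0 → ok
Exactly one row (r1) and one column (c2) fail → the flipped bit is at their intersection.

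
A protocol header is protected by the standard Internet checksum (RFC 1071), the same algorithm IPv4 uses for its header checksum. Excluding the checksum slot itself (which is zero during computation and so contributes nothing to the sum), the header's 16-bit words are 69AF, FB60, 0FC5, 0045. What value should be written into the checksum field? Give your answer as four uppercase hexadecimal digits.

8AE5

One's-complement addition (fold any carry out of bit 15 back into bit 0):
  0x69AF + 0xFB60 = 0x1650F → wrap carry → 0x6510
  0x6510 + 0x0FC5 = 0x074D5
  0x74D5 + 0x0045 = 0x0751A
One's-complement sum = 0x751A.
Checksum = ~0x751A & 0xFFFF = 0x8AE5.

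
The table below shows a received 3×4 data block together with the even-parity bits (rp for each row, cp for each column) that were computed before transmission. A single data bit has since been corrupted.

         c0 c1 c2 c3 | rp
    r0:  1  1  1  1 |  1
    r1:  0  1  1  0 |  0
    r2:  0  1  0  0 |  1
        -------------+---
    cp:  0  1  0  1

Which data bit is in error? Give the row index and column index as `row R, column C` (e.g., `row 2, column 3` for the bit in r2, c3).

Recompute each row's even parity and compare to rp:
  r0: data parity 0, sent rp 1 → mismatch
  r1: data parity 0, sent rp 0 → ok
  r2: data parity 1, sent rp 1 → ok
Recompute each column's even parity and compare to cp:
  c0: data parity 1, sent cp 0 → mismatch
  c1: data parity 1, sent cp 1 → ok
  c2: data parity 0, sent cp 0 → ok
  c3: data parity 1, sent cp 1 → ok
Exactly one row (r0) and one column (c0) fail → the flipped bit is at their intersection.

row 0, column 0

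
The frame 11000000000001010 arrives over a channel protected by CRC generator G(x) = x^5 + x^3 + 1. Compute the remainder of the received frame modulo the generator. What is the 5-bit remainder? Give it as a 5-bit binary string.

00000

Modulo-2 division of 11000000000001010 by 101001:
  pos 0: 110000 XOR 101001 = 011001
  pos 1: 110010 XOR 101001 = 011011
  pos 2: 110110 XOR 101001 = 011111
  pos 3: 111110 XOR 101001 = 010111
  pos 4: 101110 XOR 101001 = 000111
  pos 7: 111000 XOR 101001 = 010001
  pos 8: 100011 XOR 101001 = 001010
  pos 10: 101001 XOR 101001 = 000000
Remainder = 00000 (zero — the frame passes the CRC check).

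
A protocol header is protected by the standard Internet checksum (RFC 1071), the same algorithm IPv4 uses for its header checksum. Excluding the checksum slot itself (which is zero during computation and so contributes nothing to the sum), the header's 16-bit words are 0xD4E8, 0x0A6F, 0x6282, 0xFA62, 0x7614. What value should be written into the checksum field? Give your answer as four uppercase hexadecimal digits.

4DAE

One's-complement addition (fold any carry out of bit 15 back into bit 0):
  0xD4E8 + 0x0A6F = 0x0DF57
  0xDF57 + 0x6282 = 0x141D9 → wrap carry → 0x41DA
  0x41DA + 0xFA62 = 0x13C3C → wrap carry → 0x3C3D
  0x3C3D + 0x7614 = 0x0B251
One's-complement sum = 0xB251.
Checksum = ~0xB251 & 0xFFFF = 0x4DAE.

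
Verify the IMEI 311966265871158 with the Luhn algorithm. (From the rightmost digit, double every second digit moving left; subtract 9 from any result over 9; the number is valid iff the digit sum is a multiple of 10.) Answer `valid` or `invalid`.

From the right, keep odd positions and double even positions (subtract 9 from any doubled value over 9):
  doubled (positions 2,4,...): 1 2 7 3 3 9 2 → sum 27
  kept (positions 1,3,...): 8 1 7 5 2 6 1 3 → sum 33
Total = 60.
60 mod 10 = 0, so the number is valid.

valid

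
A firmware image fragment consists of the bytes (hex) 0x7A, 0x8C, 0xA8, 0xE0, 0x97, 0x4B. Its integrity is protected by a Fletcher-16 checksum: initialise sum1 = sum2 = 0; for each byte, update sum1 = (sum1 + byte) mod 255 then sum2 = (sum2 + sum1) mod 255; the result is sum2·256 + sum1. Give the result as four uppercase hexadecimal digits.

Running sums (mod 255):
  after byte 0 (0x7A): sum1=122, sum2=122
  after byte 1 (0x8C): sum1=7, sum2=129
  after byte 2 (0xA8): sum1=175, sum2=49
  after byte 3 (0xE0): sum1=144, sum2=193
  after byte 4 (0x97): sum1=40, sum2=233
  after byte 5 (0x4B): sum1=115, sum2=93
Checksum = sum2·256 + sum1 = 93·256 + 115 = 23923 = 0x5D73.

5D73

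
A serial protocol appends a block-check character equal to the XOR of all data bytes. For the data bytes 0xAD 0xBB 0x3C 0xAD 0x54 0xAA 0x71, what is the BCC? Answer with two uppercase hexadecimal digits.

XOR the bytes together:
  start with 0xAD
  0xAD ⊕ 0xBB = 0x16
  0x16 ⊕ 0x3C = 0x2A
  0x2A ⊕ 0xAD = 0x87
  0x87 ⊕ 0x54 = 0xD3
  0xD3 ⊕ 0xAA = 0x79
  0x79 ⊕ 0x71 = 0x08

08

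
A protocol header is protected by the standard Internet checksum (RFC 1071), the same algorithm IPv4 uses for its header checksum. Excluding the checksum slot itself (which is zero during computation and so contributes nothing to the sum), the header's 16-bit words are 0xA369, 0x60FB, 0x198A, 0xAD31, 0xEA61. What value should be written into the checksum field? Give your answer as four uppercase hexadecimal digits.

4A7D

One's-complement addition (fold any carry out of bit 15 back into bit 0):
  0xA369 + 0x60FB = 0x10464 → wrap carry → 0x0465
  0x0465 + 0x198A = 0x01DEF
  0x1DEF + 0xAD31 = 0x0CB20
  0xCB20 + 0xEA61 = 0x1B581 → wrap carry → 0xB582
One's-complement sum = 0xB582.
Checksum = ~0xB582 & 0xFFFF = 0x4A7D.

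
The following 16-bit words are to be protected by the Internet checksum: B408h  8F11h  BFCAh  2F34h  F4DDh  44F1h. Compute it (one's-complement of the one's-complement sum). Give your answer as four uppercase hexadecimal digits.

9417

One's-complement addition (fold any carry out of bit 15 back into bit 0):
  0xB408 + 0x8F11 = 0x14319 → wrap carry → 0x431A
  0x431A + 0xBFCA = 0x102E4 → wrap carry → 0x02E5
  0x02E5 + 0x2F34 = 0x03219
  0x3219 + 0xF4DD = 0x126F6 → wrap carry → 0x26F7
  0x26F7 + 0x44F1 = 0x06BE8
One's-complement sum = 0x6BE8.
Checksum = ~0x6BE8 & 0xFFFF = 0x9417.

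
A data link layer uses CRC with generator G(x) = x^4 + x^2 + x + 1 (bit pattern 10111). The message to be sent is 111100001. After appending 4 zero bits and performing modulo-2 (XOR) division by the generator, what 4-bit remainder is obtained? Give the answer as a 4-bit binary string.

0010

Append 4 zeros: 1111000010000. Divide by 10111 (XOR where the leading bit is 1):
  pos 0: 11110 XOR 10111 = 01001
  pos 1: 10010 XOR 10111 = 00101
  pos 3: 10100 XOR 10111 = 00011
  pos 6: 11100 XOR 10111 = 01011
  pos 7: 10110 XOR 10111 = 00001
Remainder (last 4 bits) = 0010. This is the CRC / FCS.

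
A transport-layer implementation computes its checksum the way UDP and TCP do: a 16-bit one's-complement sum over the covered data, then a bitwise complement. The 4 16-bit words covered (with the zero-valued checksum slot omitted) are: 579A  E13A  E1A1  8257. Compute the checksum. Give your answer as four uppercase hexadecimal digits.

One's-complement addition (fold any carry out of bit 15 back into bit 0):
  0x579A + 0xE13A = 0x138D4 → wrap carry → 0x38D5
  0x38D5 + 0xE1A1 = 0x11A76 → wrap carry → 0x1A77
  0x1A77 + 0x8257 = 0x09CCE
One's-complement sum = 0x9CCE.
Checksum = ~0x9CCE & 0xFFFF = 0x6331.

6331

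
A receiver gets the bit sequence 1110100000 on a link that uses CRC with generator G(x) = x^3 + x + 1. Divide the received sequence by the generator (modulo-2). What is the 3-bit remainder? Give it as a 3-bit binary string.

Modulo-2 division of 1110100000 by 1011:
  pos 0: 1110 XOR 1011 = 0101
  pos 1: 1011 XOR 1011 = 0000
Remainder = 000 (zero — the frame passes the CRC check).

000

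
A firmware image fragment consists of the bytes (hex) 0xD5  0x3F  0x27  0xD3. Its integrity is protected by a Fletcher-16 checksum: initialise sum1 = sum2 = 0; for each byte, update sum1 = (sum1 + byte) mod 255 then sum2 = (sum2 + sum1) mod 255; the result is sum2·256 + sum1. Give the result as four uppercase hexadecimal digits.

3710

Running sums (mod 255):
  after byte 0 (0xD5): sum1=213, sum2=213
  after byte 1 (0x3F): sum1=21, sum2=234
  after byte 2 (0x27): sum1=60, sum2=39
  after byte 3 (0xD3): sum1=16, sum2=55
Checksum = sum2·256 + sum1 = 55·256 + 16 = 14096 = 0x3710.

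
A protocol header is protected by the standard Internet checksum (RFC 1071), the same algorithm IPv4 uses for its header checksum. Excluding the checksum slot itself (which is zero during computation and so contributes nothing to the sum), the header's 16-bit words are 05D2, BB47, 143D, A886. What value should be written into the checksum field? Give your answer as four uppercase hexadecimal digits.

8222

One's-complement addition (fold any carry out of bit 15 back into bit 0):
  0x05D2 + 0xBB47 = 0x0C119
  0xC119 + 0x143D = 0x0D556
  0xD556 + 0xA886 = 0x17DDC → wrap carry → 0x7DDD
One's-complement sum = 0x7DDD.
Checksum = ~0x7DDD & 0xFFFF = 0x8222.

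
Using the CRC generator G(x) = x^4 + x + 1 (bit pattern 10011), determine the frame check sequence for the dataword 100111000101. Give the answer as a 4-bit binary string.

1000

Append 4 zeros: 1001110001010000. Divide by 10011 (XOR where the leading bit is 1):
  pos 0: 10011 XOR 10011 = 00000
  pos 5: 10001 XOR 10011 = 00010
  pos 8: 10010 XOR 10011 = 00001
Remainder (last 4 bits) = 1000. This is the CRC / FCS.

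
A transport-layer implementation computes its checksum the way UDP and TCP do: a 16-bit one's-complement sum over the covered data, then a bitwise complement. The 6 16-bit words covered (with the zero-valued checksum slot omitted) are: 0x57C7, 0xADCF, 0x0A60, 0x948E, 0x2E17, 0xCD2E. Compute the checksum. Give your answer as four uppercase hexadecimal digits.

One's-complement addition (fold any carry out of bit 15 back into bit 0):
  0x57C7 + 0xADCF = 0x10596 → wrap carry → 0x0597
  0x0597 + 0x0A60 = 0x00FF7
  0x0FF7 + 0x948E = 0x0A485
  0xA485 + 0x2E17 = 0x0D29C
  0xD29C + 0xCD2E = 0x19FCA → wrap carry → 0x9FCB
One's-complement sum = 0x9FCB.
Checksum = ~0x9FCB & 0xFFFF = 0x6034.

6034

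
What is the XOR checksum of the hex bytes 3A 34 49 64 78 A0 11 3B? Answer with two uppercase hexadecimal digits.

XOR the bytes together:
  start with 0x3A
  0x3A ⊕ 0x34 = 0x0E
  0x0E ⊕ 0x49 = 0x47
  0x47 ⊕ 0x64 = 0x23
  0x23 ⊕ 0x78 = 0x5B
  0x5B ⊕ 0xA0 = 0xFB
  0xFB ⊕ 0x11 = 0xEA
  0xEA ⊕ 0x3B = 0xD1

D1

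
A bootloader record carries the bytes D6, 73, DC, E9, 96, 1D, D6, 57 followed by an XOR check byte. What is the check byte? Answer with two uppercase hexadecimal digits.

9A

XOR the bytes together:
  start with 0xD6
  0xD6 ⊕ 0x73 = 0xA5
  0xA5 ⊕ 0xDC = 0x79
  0x79 ⊕ 0xE9 = 0x90
  0x90 ⊕ 0x96 = 0x06
  0x06 ⊕ 0x1D = 0x1B
  0x1B ⊕ 0xD6 = 0xCD
  0xCD ⊕ 0x57 = 0x9A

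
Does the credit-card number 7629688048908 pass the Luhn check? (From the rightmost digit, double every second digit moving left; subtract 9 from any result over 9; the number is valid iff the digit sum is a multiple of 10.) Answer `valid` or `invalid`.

From the right, keep odd positions and double even positions (subtract 9 from any doubled value over 9):
  doubled (positions 2,4,...): 0 7 0 7 9 3 → sum 26
  kept (positions 1,3,...): 8 9 4 8 6 2 7 → sum 44
Total = 70.
70 mod 10 = 0, so the number is valid.

valid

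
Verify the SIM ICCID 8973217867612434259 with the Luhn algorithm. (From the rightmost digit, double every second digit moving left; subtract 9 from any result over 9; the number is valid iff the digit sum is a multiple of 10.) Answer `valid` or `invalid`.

From the right, keep odd positions and double even positions (subtract 9 from any doubled value over 9):
  doubled (positions 2,4,...): 1 8 8 2 5 7 2 6 9 → sum 48
  kept (positions 1,3,...): 9 2 3 2 6 6 7 2 7 8 → sum 52
Total = 100.
100 mod 10 = 0, so the number is valid.

valid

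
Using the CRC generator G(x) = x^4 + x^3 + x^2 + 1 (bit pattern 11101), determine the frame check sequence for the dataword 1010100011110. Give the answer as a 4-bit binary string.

Append 4 zeros: 10101000111100000. Divide by 11101 (XOR where the leading bit is 1):
  pos 0: 10101 XOR 11101 = 01000
  pos 1: 10000 XOR 11101 = 01101
  pos 2: 11010 XOR 11101 = 00111
  pos 4: 11101 XOR 11101 = 00000
  pos 9: 11100 XOR 11101 = 00001
Remainder (last 4 bits) = 1000. This is the CRC / FCS.

1000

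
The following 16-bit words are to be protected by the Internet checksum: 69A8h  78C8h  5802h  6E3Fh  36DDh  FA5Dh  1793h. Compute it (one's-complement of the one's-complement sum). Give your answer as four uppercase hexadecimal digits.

0E7F

One's-complement addition (fold any carry out of bit 15 back into bit 0):
  0x69A8 + 0x78C8 = 0x0E270
  0xE270 + 0x5802 = 0x13A72 → wrap carry → 0x3A73
  0x3A73 + 0x6E3F = 0x0A8B2
  0xA8B2 + 0x36DD = 0x0DF8F
  0xDF8F + 0xFA5D = 0x1D9EC → wrap carry → 0xD9ED
  0xD9ED + 0x1793 = 0x0F180
One's-complement sum = 0xF180.
Checksum = ~0xF180 & 0xFFFF = 0x0E7F.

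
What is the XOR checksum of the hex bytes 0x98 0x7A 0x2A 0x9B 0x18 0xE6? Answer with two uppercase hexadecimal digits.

AD

XOR the bytes together:
  start with 0x98
  0x98 ⊕ 0x7A = 0xE2
  0xE2 ⊕ 0x2A = 0xC8
  0xC8 ⊕ 0x9B = 0x53
  0x53 ⊕ 0x18 = 0x4B
  0x4B ⊕ 0xE6 = 0xAD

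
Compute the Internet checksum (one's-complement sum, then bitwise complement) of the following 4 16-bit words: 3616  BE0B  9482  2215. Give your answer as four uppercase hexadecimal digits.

One's-complement addition (fold any carry out of bit 15 back into bit 0):
  0x3616 + 0xBE0B = 0x0F421
  0xF421 + 0x9482 = 0x188A3 → wrap carry → 0x88A4
  0x88A4 + 0x2215 = 0x0AAB9
One's-complement sum = 0xAAB9.
Checksum = ~0xAAB9 & 0xFFFF = 0x5546.

5546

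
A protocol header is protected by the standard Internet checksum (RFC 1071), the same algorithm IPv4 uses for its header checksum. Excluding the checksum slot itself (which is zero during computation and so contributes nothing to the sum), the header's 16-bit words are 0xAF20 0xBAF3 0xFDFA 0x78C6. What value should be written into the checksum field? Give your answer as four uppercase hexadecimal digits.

1F2A

One's-complement addition (fold any carry out of bit 15 back into bit 0):
  0xAF20 + 0xBAF3 = 0x16A13 → wrap carry → 0x6A14
  0x6A14 + 0xFDFA = 0x1680E → wrap carry → 0x680F
  0x680F + 0x78C6 = 0x0E0D5
One's-complement sum = 0xE0D5.
Checksum = ~0xE0D5 & 0xFFFF = 0x1F2A.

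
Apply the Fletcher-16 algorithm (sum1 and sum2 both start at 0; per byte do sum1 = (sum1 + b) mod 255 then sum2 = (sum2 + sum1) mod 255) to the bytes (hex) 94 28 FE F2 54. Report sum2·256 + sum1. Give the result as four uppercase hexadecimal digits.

Running sums (mod 255):
  after byte 0 (94): sum1=148, sum2=148
  after byte 1 (28): sum1=188, sum2=81
  after byte 2 (FE): sum1=187, sum2=13
  after byte 3 (F2): sum1=174, sum2=187
  after byte 4 (54): sum1=3, sum2=190
Checksum = sum2·256 + sum1 = 190·256 + 3 = 48643 = 0xBE03.

BE03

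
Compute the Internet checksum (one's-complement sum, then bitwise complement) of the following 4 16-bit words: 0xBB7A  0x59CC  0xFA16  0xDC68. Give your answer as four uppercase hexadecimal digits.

1439

One's-complement addition (fold any carry out of bit 15 back into bit 0):
  0xBB7A + 0x59CC = 0x11546 → wrap carry → 0x1547
  0x1547 + 0xFA16 = 0x10F5D → wrap carry → 0x0F5E
  0x0F5E + 0xDC68 = 0x0EBC6
One's-complement sum = 0xEBC6.
Checksum = ~0xEBC6 & 0xFFFF = 0x1439.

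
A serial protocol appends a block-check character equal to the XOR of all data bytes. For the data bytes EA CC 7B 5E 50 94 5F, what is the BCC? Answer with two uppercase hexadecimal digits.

XOR the bytes together:
  start with 0xEA
  0xEA ⊕ 0xCC = 0x26
  0x26 ⊕ 0x7B = 0x5D
  0x5D ⊕ 0x5E = 0x03
  0x03 ⊕ 0x50 = 0x53
  0x53 ⊕ 0x94 = 0xC7
  0xC7 ⊕ 0x5F = 0x98

98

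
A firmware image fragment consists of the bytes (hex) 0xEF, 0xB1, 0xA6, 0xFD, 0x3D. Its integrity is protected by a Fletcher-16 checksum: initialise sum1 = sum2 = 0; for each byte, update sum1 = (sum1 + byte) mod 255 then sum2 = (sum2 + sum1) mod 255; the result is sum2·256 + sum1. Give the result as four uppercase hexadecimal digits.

A383

Running sums (mod 255):
  after byte 0 (0xEF): sum1=239, sum2=239
  after byte 1 (0xB1): sum1=161, sum2=145
  after byte 2 (0xA6): sum1=72, sum2=217
  after byte 3 (0xFD): sum1=70, sum2=32
  after byte 4 (0x3D): sum1=131, sum2=163
Checksum = sum2·256 + sum1 = 163·256 + 131 = 41859 = 0xA383.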